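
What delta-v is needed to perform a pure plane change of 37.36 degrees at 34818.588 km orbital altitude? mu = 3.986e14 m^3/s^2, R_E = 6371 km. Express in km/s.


r = 41189.5880 km = 4.1189588e+07 m
V = sqrt(mu/r) = 3110.8203 m/s
di = 37.36 deg = 0.652055 rad
dV = 2*V*sin(di/2) = 2*3110.8203*sin(0.3260275)
dV = 1992.6816 m/s = 1.9927 km/s

1.9927 km/s


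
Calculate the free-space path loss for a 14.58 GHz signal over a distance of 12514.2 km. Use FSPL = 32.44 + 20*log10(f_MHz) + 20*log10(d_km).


f = 14.58 GHz = 14580.0000 MHz
d = 12514.2 km
FSPL = 32.44 + 20*log10(14580.0000) + 20*log10(12514.2)
FSPL = 32.44 + 83.2752 + 81.9481
FSPL = 197.6632 dB

197.6632 dB


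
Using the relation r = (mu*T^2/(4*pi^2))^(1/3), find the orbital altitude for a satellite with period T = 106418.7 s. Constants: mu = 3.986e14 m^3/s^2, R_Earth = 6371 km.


T = 106418.7 s
r = (mu*T^2/(4*pi^2))^(1/3) = (3.986e14 * 106418.7^2 / (4*pi^2))^(1/3)
r = 4.8536801e+07 m = 48536.8013 km
alt = r - R_E = 48536.8013 - 6371 = 42165.8013 km

42165.8013 km


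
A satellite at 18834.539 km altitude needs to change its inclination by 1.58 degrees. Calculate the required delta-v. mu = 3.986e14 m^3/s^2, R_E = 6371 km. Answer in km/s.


r = 25205.5390 km = 2.5205539e+07 m
V = sqrt(mu/r) = 3976.6801 m/s
di = 1.58 deg = 0.0275762 rad
dV = 2*V*sin(di/2) = 2*3976.6801*sin(0.0137881)
dV = 109.6583 m/s = 0.1096583 km/s

0.1097 km/s


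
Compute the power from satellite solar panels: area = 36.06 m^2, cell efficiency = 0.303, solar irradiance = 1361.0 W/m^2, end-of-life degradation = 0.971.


P = area * eta * S * degradation
P = 36.06 * 0.303 * 1361.0 * 0.971
P = 14439.2856 W

14439.2856 W


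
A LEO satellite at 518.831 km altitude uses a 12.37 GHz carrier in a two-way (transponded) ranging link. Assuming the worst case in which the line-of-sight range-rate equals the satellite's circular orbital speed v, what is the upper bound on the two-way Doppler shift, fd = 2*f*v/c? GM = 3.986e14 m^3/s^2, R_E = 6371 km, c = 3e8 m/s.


r = 6.889831e+06 m
v = sqrt(mu/r) = 7606.1408 m/s (worst-case radial velocity)
f = 12.37 GHz = 1.237e+10 Hz
fd = 2*f*v/c = 2*1.237e+10*7606.1408/3.0e+08
fd = 627253.0809 Hz

627253.0809 Hz


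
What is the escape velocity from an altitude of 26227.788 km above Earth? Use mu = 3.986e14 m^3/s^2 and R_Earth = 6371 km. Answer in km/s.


r = 6371.0 + 26227.788 = 32598.7880 km = 3.2598788e+07 m
v_esc = sqrt(2*mu/r) = sqrt(2*3.986e14 / 3.2598788e+07)
v_esc = 4945.1893 m/s = 4.9452 km/s

4.9452 km/s


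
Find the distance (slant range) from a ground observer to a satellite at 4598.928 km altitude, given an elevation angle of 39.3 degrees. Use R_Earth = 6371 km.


h = 4598.928 km, el = 39.3 deg
d = -R_E*sin(el) + sqrt((R_E*sin(el))^2 + 2*R_E*h + h^2)
d = -6371.0000*sin(0.6859144) + sqrt((6371.0000*0.6333809)^2 + 2*6371.0000*4598.928 + 4598.928^2)
d = 5764.3774 km

5764.3774 km


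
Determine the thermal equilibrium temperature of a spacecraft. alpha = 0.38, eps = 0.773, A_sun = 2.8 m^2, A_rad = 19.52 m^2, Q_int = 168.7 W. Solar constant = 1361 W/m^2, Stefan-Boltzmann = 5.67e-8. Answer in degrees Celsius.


Numerator = alpha*S*A_sun + Q_int = 0.38*1361*2.8 + 168.7 = 1616.8040 W
Denominator = eps*sigma*A_rad = 0.773*5.67e-8*19.52 = 8.5554403e-07 W/K^4
T^4 = 1.8897964e+09 K^4
T = 208.4989 K = -64.6511 C

-64.6511 degrees Celsius


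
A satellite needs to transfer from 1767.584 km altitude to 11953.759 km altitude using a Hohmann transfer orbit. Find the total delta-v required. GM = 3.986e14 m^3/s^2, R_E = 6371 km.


r1 = 8138.5840 km = 8.138584e+06 m
r2 = 18324.7590 km = 1.8324759e+07 m
dv1 = sqrt(mu/r1)*(sqrt(2*r2/(r1+r2)) - 1) = 1237.4772 m/s
dv2 = sqrt(mu/r2)*(1 - sqrt(2*r1/(r1+r2))) = 1006.1314 m/s
total dv = |dv1| + |dv2| = 1237.4772 + 1006.1314 = 2243.6086 m/s = 2.2436 km/s

2.2436 km/s


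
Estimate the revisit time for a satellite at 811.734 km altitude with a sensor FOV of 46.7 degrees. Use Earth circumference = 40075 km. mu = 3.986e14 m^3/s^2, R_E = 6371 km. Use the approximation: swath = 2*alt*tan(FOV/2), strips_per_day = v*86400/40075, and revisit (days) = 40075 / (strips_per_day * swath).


swath = 2*811.734*tan(0.4075344) = 700.8559 km
v = sqrt(mu/r) = 7449.4422 m/s = 7.4494 km/s
strips/day = v*86400/40075 = 7.4494*86400/40075 = 16.0607
coverage/day = strips * swath = 16.0607 * 700.8559 = 11256.2237 km
revisit = 40075 / 11256.2237 = 3.5603 days

3.5603 days


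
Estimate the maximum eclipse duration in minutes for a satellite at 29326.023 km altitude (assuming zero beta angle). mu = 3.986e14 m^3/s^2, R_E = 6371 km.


r = 35697.0230 km
T = 1118.6854 min
Eclipse fraction = arcsin(R_E/r)/pi = arcsin(6371.0000/35697.0230)/pi
= arcsin(0.1784743)/pi = 0.05711613
Eclipse duration = 0.05711613 * 1118.6854 = 63.8950 min

63.8950 minutes


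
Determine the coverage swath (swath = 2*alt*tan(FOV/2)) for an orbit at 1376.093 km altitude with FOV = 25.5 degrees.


FOV = 25.5 deg = 0.445059 rad
swath = 2 * alt * tan(FOV/2) = 2 * 1376.093 * tan(0.2225295)
swath = 2 * 1376.093 * 0.2262769
swath = 622.7561 km

622.7561 km


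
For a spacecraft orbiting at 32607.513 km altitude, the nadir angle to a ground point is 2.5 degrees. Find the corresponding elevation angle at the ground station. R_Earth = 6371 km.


r = R_E + alt = 38978.5130 km
Law of sines in the satellite / Earth-center / ground-point triangle:
  sin(nadir)/R_E = sin(90 + el)/r  =>  cos(el) = (r/R_E)*sin(nadir)
cos(el) = (38978.5130 / 6371.0000) * sin(2.5 deg) = 0.2668684
el = arccos(0.2668684) = 74.5220 deg
(Earth-central angle = 90 - nadir - el = 12.9780 deg)

74.5220 degrees


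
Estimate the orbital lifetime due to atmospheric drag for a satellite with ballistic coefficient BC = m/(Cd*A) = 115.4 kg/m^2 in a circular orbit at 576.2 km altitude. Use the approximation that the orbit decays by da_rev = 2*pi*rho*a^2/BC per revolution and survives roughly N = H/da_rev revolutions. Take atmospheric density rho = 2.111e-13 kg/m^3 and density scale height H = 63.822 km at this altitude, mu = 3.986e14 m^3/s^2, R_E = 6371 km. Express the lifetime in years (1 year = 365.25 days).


a = R_E + alt = 6947.2000 km = 6.9472e+06 m
da_rev = 2*pi*rho*a^2/BC = 2*pi*2.111e-13*(6.9472e+06)^2/115.4 = 0.55473031 m per revolution
N = H/da_rev = 63822.0000 m / 0.55473031 m = 115050.5007 revolutions
P = 2*pi*sqrt(a^3/mu) = 5762.6988 s
lifetime = N*P = 115050.5007 * 5762.6988 = 6.6300139e+08 s = 7673.6272 days
years = 7673.6272 / 365.25 = 21.0092 years

21.0092 years


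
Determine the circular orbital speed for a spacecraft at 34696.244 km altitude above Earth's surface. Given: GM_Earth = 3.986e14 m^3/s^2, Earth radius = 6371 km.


r = R_E + alt = 6371.0 + 34696.244 = 41067.2440 km = 4.1067244e+07 m
v = sqrt(mu/r) = sqrt(3.986e14 / 4.1067244e+07) = 3115.4506 m/s = 3.1155 km/s

3.1155 km/s


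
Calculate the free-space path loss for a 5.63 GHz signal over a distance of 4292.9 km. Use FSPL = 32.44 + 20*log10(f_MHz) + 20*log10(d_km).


f = 5.63 GHz = 5630.0000 MHz
d = 4292.9 km
FSPL = 32.44 + 20*log10(5630.0000) + 20*log10(4292.9)
FSPL = 32.44 + 75.0102 + 72.6550
FSPL = 180.1052 dB

180.1052 dB


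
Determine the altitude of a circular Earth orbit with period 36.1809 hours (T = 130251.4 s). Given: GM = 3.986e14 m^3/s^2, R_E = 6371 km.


T = 130251.4 s
r = (mu*T^2/(4*pi^2))^(1/3) = (3.986e14 * 130251.4^2 / (4*pi^2))^(1/3)
r = 5.5536792e+07 m = 55536.7915 km
alt = r - R_E = 55536.7915 - 6371 = 49165.7915 km

49165.7915 km


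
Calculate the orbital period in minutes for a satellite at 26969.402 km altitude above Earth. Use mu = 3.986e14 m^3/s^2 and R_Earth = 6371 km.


r = 33340.4020 km = 3.3340402e+07 m
T = 2*pi*sqrt(r^3/mu) = 2*pi*sqrt(3.7060604e+22 / 3.986e14)
T = 60585.3288 s = 1009.7555 min

1009.7555 minutes


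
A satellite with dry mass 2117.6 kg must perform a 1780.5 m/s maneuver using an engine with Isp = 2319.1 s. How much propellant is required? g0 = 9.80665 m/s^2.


ve = Isp * g0 = 2319.1 * 9.80665 = 22742.602015 m/s
mass ratio = exp(dv/ve) = exp(1780.5/22742.602015) = 1.08143536
m_prop = m_dry * (mr - 1) = 2117.6 * (1.08143536 - 1)
m_prop = 172.4475 kg

172.4475 kg


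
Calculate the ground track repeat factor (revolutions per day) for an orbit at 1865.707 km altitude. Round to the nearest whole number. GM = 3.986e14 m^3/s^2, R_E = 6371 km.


r = 8.236707e+06 m
T = 2*pi*sqrt(r^3/mu) = 7439.4640 s = 123.9911 min
revs/day = 1440 / 123.9911 = 11.6137
Rounded: 12 revolutions per day

12 revolutions per day


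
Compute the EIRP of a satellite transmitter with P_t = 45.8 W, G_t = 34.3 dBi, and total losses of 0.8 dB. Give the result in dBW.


Pt = 45.8 W = 16.6087 dBW
EIRP = Pt_dBW + Gt - losses = 16.6087 + 34.3 - 0.8 = 50.1087 dBW

50.1087 dBW


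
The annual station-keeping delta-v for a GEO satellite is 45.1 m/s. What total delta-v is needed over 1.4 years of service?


dV = rate * years = 45.1 * 1.4
dV = 63.1400 m/s

63.1400 m/s


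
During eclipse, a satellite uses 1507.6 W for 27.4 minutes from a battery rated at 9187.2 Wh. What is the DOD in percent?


E_used = P * t / 60 = 1507.6 * 27.4 / 60 = 688.4707 Wh
DOD = E_used / E_total * 100 = 688.4707 / 9187.2 * 100
DOD = 7.4938 %

7.4938 %


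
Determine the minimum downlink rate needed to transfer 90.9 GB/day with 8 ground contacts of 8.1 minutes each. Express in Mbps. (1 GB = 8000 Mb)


total contact time = 8 * 8.1 * 60 = 3888.0000 s
data = 90.9 GB = 727200.0000 Mb
rate = 727200.0000 / 3888.0000 = 187.0370 Mbps

187.0370 Mbps


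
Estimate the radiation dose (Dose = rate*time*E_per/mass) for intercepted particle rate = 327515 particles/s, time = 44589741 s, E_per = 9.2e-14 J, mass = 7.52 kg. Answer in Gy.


Total energy deposited = rate * time * E_per
  = 327515 * 44589741 * 9.2e-14 = 1.3436 J
Dose = E_total / mass = 1.3436 / 7.52
Dose = 0.1786636 Gy

0.1787 Gy


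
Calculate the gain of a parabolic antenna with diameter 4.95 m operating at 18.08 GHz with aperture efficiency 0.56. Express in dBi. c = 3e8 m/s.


lambda = c/f = 3e8 / 1.808e+10 = 0.01659292 m
G = eta*(pi*D/lambda)^2 = 0.56*(pi*4.95/0.01659292)^2
G = 491872.4669 (linear)
G = 10*log10(491872.4669) = 56.9185 dBi

56.9185 dBi


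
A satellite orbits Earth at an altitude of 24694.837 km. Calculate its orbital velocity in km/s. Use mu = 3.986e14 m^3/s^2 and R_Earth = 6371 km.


r = R_E + alt = 6371.0 + 24694.837 = 31065.8370 km = 3.1065837e+07 m
v = sqrt(mu/r) = sqrt(3.986e14 / 3.1065837e+07) = 3582.0127 m/s = 3.5820 km/s

3.5820 km/s


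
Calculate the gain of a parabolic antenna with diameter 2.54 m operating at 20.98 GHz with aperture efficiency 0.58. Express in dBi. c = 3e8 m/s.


lambda = c/f = 3e8 / 2.098e+10 = 0.01429933 m
G = eta*(pi*D/lambda)^2 = 0.58*(pi*2.54/0.01429933)^2
G = 180619.0819 (linear)
G = 10*log10(180619.0819) = 52.5676 dBi

52.5676 dBi


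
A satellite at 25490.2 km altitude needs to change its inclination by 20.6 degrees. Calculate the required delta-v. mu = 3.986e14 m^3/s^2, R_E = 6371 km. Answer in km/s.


r = 31861.2000 km = 3.18612e+07 m
V = sqrt(mu/r) = 3537.0205 m/s
di = 20.6 deg = 0.3595378 rad
dV = 2*V*sin(di/2) = 2*3537.0205*sin(0.1797689)
dV = 1264.8542 m/s = 1.2649 km/s

1.2649 km/s


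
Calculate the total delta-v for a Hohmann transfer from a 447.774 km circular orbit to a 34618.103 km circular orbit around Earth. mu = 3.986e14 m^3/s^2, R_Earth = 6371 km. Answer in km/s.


r1 = 6818.7740 km = 6.818774e+06 m
r2 = 40989.1030 km = 4.0989103e+07 m
dv1 = sqrt(mu/r1)*(sqrt(2*r2/(r1+r2)) - 1) = 2366.1956 m/s
dv2 = sqrt(mu/r2)*(1 - sqrt(2*r1/(r1+r2))) = 1452.8873 m/s
total dv = |dv1| + |dv2| = 2366.1956 + 1452.8873 = 3819.0829 m/s = 3.8191 km/s

3.8191 km/s


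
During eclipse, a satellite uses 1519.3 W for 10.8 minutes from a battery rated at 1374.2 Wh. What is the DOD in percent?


E_used = P * t / 60 = 1519.3 * 10.8 / 60 = 273.4740 Wh
DOD = E_used / E_total * 100 = 273.4740 / 1374.2 * 100
DOD = 19.9006 %

19.9006 %


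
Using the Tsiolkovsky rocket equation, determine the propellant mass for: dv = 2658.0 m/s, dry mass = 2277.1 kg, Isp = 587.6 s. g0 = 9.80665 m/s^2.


ve = Isp * g0 = 587.6 * 9.80665 = 5762.387540 m/s
mass ratio = exp(dv/ve) = exp(2658.0/5762.387540) = 1.58608250
m_prop = m_dry * (mr - 1) = 2277.1 * (1.58608250 - 1)
m_prop = 1334.5684 kg

1334.5684 kg


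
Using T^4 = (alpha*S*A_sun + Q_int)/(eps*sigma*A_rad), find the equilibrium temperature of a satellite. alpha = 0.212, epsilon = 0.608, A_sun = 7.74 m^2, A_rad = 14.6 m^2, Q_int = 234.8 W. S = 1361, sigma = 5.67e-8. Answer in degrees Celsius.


Numerator = alpha*S*A_sun + Q_int = 0.212*1361*7.74 + 234.8 = 2468.0377 W
Denominator = eps*sigma*A_rad = 0.608*5.67e-8*14.6 = 5.0331456e-07 W/K^4
T^4 = 4.903569e+09 K^4
T = 264.6233 K = -8.5267 C

-8.5267 degrees Celsius


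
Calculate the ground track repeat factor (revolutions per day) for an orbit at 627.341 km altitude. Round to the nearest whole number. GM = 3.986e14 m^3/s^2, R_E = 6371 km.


r = 6.998341e+06 m
T = 2*pi*sqrt(r^3/mu) = 5826.4480 s = 97.1075 min
revs/day = 1440 / 97.1075 = 14.8289
Rounded: 15 revolutions per day

15 revolutions per day


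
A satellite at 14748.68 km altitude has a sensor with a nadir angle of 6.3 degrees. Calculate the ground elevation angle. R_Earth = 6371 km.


r = R_E + alt = 21119.6800 km
Law of sines in the satellite / Earth-center / ground-point triangle:
  sin(nadir)/R_E = sin(90 + el)/r  =>  cos(el) = (r/R_E)*sin(nadir)
cos(el) = (21119.6800 / 6371.0000) * sin(6.3 deg) = 0.3637661
el = arccos(0.3637661) = 68.6683 deg
(Earth-central angle = 90 - nadir - el = 15.0317 deg)

68.6683 degrees


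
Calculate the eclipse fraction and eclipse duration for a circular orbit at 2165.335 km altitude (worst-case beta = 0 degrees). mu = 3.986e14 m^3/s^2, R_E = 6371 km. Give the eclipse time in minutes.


r = 8536.3350 km
T = 130.8179 min
Eclipse fraction = arcsin(R_E/r)/pi = arcsin(6371.0000/8536.3350)/pi
= arcsin(0.746339)/pi = 0.2681902
Eclipse duration = 0.2681902 * 130.8179 = 35.0841 min

35.0841 minutes


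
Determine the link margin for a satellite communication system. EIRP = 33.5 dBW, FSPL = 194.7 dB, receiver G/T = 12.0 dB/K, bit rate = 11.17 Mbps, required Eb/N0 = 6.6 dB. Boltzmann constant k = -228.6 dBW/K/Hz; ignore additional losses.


C/N0 = EIRP - FSPL + G/T - k = 33.5 - 194.7 + 12.0 - (-228.6)
C/N0 = 79.4000 dB-Hz
R_b = 11.17 Mbps = 1.117e+07 bps -> 10*log10(R_b) = 70.4805 dB-Hz
Eb/N0 = C/N0 - 10*log10(R_b) = 79.4000 - 70.4805 = 8.9195 dB
Margin = Eb/N0 - Eb/N0_req = 8.9195 - 6.6 = 2.3195 dB (link closes)

2.3195 dB


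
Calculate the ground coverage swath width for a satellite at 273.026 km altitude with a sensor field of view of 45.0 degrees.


FOV = 45.0 deg = 0.7853982 rad
swath = 2 * alt * tan(FOV/2) = 2 * 273.026 * tan(0.3926991)
swath = 2 * 273.026 * 0.4142136
swath = 226.1821 km

226.1821 km


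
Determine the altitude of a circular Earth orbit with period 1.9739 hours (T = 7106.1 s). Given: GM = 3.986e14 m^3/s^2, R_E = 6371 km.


T = 7106.1 s
r = (mu*T^2/(4*pi^2))^(1/3) = (3.986e14 * 7106.1^2 / (4*pi^2))^(1/3)
r = 7.9887727e+06 m = 7988.7727 km
alt = r - R_E = 7988.7727 - 6371 = 1617.7727 km

1617.7727 km


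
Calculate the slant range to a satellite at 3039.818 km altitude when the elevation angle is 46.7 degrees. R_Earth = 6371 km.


h = 3039.818 km, el = 46.7 deg
d = -R_E*sin(el) + sqrt((R_E*sin(el))^2 + 2*R_E*h + h^2)
d = -6371.0000*sin(0.8150688) + sqrt((6371.0000*0.7277728)^2 + 2*6371.0000*3039.818 + 3039.818^2)
d = 3698.3635 km

3698.3635 km


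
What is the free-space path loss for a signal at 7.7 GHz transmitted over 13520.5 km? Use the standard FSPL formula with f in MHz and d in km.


f = 7.7 GHz = 7700.0000 MHz
d = 13520.5 km
FSPL = 32.44 + 20*log10(7700.0000) + 20*log10(13520.5)
FSPL = 32.44 + 77.7298 + 82.6199
FSPL = 192.7897 dB

192.7897 dB


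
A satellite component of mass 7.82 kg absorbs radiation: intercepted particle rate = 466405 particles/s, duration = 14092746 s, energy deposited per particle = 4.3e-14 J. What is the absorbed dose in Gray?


Total energy deposited = rate * time * E_per
  = 466405 * 14092746 * 4.3e-14 = 0.2826359 J
Dose = E_total / mass = 0.2826359 / 7.82
Dose = 0.03614269 Gy

0.0361 Gy


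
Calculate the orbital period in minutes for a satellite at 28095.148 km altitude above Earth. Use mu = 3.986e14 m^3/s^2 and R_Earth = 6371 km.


r = 34466.1480 km = 3.4466148e+07 m
T = 2*pi*sqrt(r^3/mu) = 2*pi*sqrt(4.0942867e+22 / 3.986e14)
T = 63679.6025 s = 1061.3267 min

1061.3267 minutes


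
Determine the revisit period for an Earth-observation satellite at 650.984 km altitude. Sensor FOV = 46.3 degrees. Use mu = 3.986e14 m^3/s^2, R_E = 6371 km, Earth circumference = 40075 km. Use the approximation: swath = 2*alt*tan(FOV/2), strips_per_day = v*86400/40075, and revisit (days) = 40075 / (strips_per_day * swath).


swath = 2*650.984*tan(0.4040437) = 556.6798 km
v = sqrt(mu/r) = 7534.2275 m/s = 7.5342 km/s
strips/day = v*86400/40075 = 7.5342*86400/40075 = 16.2435
coverage/day = strips * swath = 16.2435 * 556.6798 = 9042.4144 km
revisit = 40075 / 9042.4144 = 4.4319 days

4.4319 days


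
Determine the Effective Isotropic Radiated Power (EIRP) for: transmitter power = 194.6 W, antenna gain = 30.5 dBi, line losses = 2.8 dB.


Pt = 194.6 W = 22.8914 dBW
EIRP = Pt_dBW + Gt - losses = 22.8914 + 30.5 - 2.8 = 50.5914 dBW

50.5914 dBW


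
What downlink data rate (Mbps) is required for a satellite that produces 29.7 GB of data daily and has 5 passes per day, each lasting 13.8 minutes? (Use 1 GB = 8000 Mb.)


total contact time = 5 * 13.8 * 60 = 4140.0000 s
data = 29.7 GB = 237600.0000 Mb
rate = 237600.0000 / 4140.0000 = 57.3913 Mbps

57.3913 Mbps


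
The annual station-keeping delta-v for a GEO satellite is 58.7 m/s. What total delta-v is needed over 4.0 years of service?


dV = rate * years = 58.7 * 4.0
dV = 234.8000 m/s

234.8000 m/s


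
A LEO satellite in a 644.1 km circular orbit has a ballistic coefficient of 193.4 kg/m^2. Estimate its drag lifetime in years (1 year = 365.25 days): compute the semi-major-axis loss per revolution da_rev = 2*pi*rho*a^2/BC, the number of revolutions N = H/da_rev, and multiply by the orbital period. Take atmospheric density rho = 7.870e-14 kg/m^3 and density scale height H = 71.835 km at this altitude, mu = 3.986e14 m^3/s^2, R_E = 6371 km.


a = R_E + alt = 7015.1000 km = 7.0151e+06 m
da_rev = 2*pi*rho*a^2/BC = 2*pi*7.870e-14*(7.0151e+06)^2/193.4 = 0.125824688 m per revolution
N = H/da_rev = 71835.0000 m / 0.125824688 m = 570913.3949 revolutions
P = 2*pi*sqrt(a^3/mu) = 5847.3895 s
lifetime = N*P = 570913.3949 * 5847.3895 = 3.338353e+09 s = 38638.3445 days
years = 38638.3445 / 365.25 = 105.7860 years

105.7860 years


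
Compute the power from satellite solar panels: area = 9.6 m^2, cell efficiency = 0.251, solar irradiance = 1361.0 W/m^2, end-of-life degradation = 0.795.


P = area * eta * S * degradation
P = 9.6 * 0.251 * 1361.0 * 0.795
P = 2607.1752 W

2607.1752 W


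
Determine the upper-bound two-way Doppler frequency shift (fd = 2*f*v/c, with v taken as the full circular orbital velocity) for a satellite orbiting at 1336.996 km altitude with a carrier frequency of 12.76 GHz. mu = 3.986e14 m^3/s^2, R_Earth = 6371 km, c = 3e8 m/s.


r = 7.707996e+06 m
v = sqrt(mu/r) = 7191.1427 m/s (worst-case radial velocity)
f = 12.76 GHz = 1.276e+10 Hz
fd = 2*f*v/c = 2*1.276e+10*7191.1427/3.0e+08
fd = 611726.5390 Hz

611726.5390 Hz


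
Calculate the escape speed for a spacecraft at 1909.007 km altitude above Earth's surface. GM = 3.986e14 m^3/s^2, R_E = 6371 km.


r = 6371.0 + 1909.007 = 8280.0070 km = 8.280007e+06 m
v_esc = sqrt(2*mu/r) = sqrt(2*3.986e14 / 8.280007e+06)
v_esc = 9812.2430 m/s = 9.8122 km/s

9.8122 km/s


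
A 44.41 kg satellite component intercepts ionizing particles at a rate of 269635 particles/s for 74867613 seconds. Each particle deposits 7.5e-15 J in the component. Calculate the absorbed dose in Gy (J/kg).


Total energy deposited = rate * time * E_per
  = 269635 * 74867613 * 7.5e-15 = 0.151402 J
Dose = E_total / mass = 0.151402 / 44.41
Dose = 0.003409186 Gy

0.0034 Gy


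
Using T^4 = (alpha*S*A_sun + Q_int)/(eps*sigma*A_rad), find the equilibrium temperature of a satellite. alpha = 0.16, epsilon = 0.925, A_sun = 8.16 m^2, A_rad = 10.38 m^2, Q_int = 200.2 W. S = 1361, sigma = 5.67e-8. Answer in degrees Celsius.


Numerator = alpha*S*A_sun + Q_int = 0.16*1361*8.16 + 200.2 = 1977.1216 W
Denominator = eps*sigma*A_rad = 0.925*5.67e-8*10.38 = 5.4440505e-07 W/K^4
T^4 = 3.6317106e+09 K^4
T = 245.4866 K = -27.6634 C

-27.6634 degrees Celsius


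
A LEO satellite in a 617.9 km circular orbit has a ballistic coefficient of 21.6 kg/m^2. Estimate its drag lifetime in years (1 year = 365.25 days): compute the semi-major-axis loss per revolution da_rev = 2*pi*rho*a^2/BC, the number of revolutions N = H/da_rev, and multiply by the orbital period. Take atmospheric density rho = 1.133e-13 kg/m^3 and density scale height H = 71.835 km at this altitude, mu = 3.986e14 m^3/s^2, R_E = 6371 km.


a = R_E + alt = 6988.9000 km = 6.9889e+06 m
da_rev = 2*pi*rho*a^2/BC = 2*pi*1.133e-13*(6.9889e+06)^2/21.6 = 1.609807 m per revolution
N = H/da_rev = 71835.0000 m / 1.609807 m = 44623.3752 revolutions
P = 2*pi*sqrt(a^3/mu) = 5814.6618 s
lifetime = N*P = 44623.3752 * 5814.6618 = 2.5946984e+08 s = 3003.1231 days
years = 3003.1231 / 365.25 = 8.2221 years

8.2221 years


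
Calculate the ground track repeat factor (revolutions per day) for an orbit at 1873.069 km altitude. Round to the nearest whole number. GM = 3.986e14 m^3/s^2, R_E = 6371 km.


r = 8.244069e+06 m
T = 2*pi*sqrt(r^3/mu) = 7449.4404 s = 124.1573 min
revs/day = 1440 / 124.1573 = 11.5982
Rounded: 12 revolutions per day

12 revolutions per day


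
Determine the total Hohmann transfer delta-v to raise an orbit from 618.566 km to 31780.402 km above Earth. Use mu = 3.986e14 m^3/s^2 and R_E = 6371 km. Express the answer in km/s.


r1 = 6989.5660 km = 6.989566e+06 m
r2 = 38151.4020 km = 3.8151402e+07 m
dv1 = sqrt(mu/r1)*(sqrt(2*r2/(r1+r2)) - 1) = 2266.4411 m/s
dv2 = sqrt(mu/r2)*(1 - sqrt(2*r1/(r1+r2))) = 1433.5743 m/s
total dv = |dv1| + |dv2| = 2266.4411 + 1433.5743 = 3700.0154 m/s = 3.7000 km/s

3.7000 km/s


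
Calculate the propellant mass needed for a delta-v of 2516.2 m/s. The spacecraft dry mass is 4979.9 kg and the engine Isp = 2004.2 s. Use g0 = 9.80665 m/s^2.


ve = Isp * g0 = 2004.2 * 9.80665 = 19654.487930 m/s
mass ratio = exp(dv/ve) = exp(2516.2/19654.487930) = 1.13657761
m_prop = m_dry * (mr - 1) = 4979.9 * (1.13657761 - 1)
m_prop = 680.1428 kg

680.1428 kg


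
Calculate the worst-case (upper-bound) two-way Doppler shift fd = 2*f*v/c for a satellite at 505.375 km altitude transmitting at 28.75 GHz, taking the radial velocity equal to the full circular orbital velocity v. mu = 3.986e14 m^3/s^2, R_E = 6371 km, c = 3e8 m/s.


r = 6.876375e+06 m
v = sqrt(mu/r) = 7613.5792 m/s (worst-case radial velocity)
f = 28.75 GHz = 2.875e+10 Hz
fd = 2*f*v/c = 2*2.875e+10*7613.5792/3.0e+08
fd = 1.4592694e+06 Hz

1.4593e+06 Hz


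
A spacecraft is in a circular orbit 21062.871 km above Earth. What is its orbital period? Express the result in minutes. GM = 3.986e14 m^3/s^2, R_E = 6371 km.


r = 27433.8710 km = 2.7433871e+07 m
T = 2*pi*sqrt(r^3/mu) = 2*pi*sqrt(2.0647205e+22 / 3.986e14)
T = 45221.1768 s = 753.6863 min

753.6863 minutes


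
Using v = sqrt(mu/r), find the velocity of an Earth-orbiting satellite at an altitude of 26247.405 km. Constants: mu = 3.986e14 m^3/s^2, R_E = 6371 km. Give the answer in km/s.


r = R_E + alt = 6371.0 + 26247.405 = 32618.4050 km = 3.2618405e+07 m
v = sqrt(mu/r) = sqrt(3.986e14 / 3.2618405e+07) = 3495.7252 m/s = 3.4957 km/s

3.4957 km/s


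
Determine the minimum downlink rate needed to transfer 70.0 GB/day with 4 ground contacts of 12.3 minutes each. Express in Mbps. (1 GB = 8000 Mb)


total contact time = 4 * 12.3 * 60 = 2952.0000 s
data = 70.0 GB = 560000.0000 Mb
rate = 560000.0000 / 2952.0000 = 189.7019 Mbps

189.7019 Mbps


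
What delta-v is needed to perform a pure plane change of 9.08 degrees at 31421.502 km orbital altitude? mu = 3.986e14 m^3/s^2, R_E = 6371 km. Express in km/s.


r = 37792.5020 km = 3.7792502e+07 m
V = sqrt(mu/r) = 3247.6246 m/s
di = 9.08 deg = 0.1584759 rad
dV = 2*V*sin(di/2) = 2*3247.6246*sin(0.07923795)
dV = 514.1318 m/s = 0.5141318 km/s

0.5141 km/s


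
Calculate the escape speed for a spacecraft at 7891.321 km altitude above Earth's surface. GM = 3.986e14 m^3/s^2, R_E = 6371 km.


r = 6371.0 + 7891.321 = 14262.3210 km = 1.4262321e+07 m
v_esc = sqrt(2*mu/r) = sqrt(2*3.986e14 / 1.4262321e+07)
v_esc = 7476.3314 m/s = 7.4763 km/s

7.4763 km/s


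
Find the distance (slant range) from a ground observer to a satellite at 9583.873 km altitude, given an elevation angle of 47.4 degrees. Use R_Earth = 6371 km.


h = 9583.873 km, el = 47.4 deg
d = -R_E*sin(el) + sqrt((R_E*sin(el))^2 + 2*R_E*h + h^2)
d = -6371.0000*sin(0.8272861) + sqrt((6371.0000*0.7360971)^2 + 2*6371.0000*9583.873 + 9583.873^2)
d = 10671.3599 km

10671.3599 km


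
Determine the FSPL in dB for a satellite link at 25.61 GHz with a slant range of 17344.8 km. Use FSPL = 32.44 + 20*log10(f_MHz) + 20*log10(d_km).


f = 25.61 GHz = 25610.0000 MHz
d = 17344.8 km
FSPL = 32.44 + 20*log10(25610.0000) + 20*log10(17344.8)
FSPL = 32.44 + 88.1682 + 84.7834
FSPL = 205.3916 dB

205.3916 dB


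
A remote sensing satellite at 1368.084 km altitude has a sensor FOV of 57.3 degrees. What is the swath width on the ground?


FOV = 57.3 deg = 1.0001 rad
swath = 2 * alt * tan(FOV/2) = 2 * 1368.084 * tan(0.5000368)
swath = 2 * 1368.084 * 0.5463503
swath = 1494.9062 km

1494.9062 km


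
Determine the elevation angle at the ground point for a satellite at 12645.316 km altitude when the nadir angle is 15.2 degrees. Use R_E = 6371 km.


r = R_E + alt = 19016.3160 km
Law of sines in the satellite / Earth-center / ground-point triangle:
  sin(nadir)/R_E = sin(90 + el)/r  =>  cos(el) = (r/R_E)*sin(nadir)
cos(el) = (19016.3160 / 6371.0000) * sin(15.2 deg) = 0.7825886
el = arccos(0.7825886) = 38.5018 deg
(Earth-central angle = 90 - nadir - el = 36.2982 deg)

38.5018 degrees


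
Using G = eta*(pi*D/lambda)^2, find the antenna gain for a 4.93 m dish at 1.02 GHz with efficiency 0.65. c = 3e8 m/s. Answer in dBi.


lambda = c/f = 3e8 / 1.02e+09 = 0.2941176 m
G = eta*(pi*D/lambda)^2 = 0.65*(pi*4.93/0.2941176)^2
G = 1802.4564 (linear)
G = 10*log10(1802.4564) = 32.5586 dBi

32.5586 dBi


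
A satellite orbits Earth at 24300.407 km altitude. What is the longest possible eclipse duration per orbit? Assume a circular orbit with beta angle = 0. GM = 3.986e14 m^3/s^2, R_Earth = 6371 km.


r = 30671.4070 km
T = 890.9647 min
Eclipse fraction = arcsin(R_E/r)/pi = arcsin(6371.0000/30671.4070)/pi
= arcsin(0.2077179)/pi = 0.0666036
Eclipse duration = 0.0666036 * 890.9647 = 59.3415 min

59.3415 minutes


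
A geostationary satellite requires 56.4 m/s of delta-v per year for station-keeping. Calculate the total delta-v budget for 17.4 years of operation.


dV = rate * years = 56.4 * 17.4
dV = 981.3600 m/s

981.3600 m/s


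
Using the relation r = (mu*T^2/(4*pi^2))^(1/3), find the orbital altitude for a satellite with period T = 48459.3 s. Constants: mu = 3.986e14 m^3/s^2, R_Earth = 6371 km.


T = 48459.3 s
r = (mu*T^2/(4*pi^2))^(1/3) = (3.986e14 * 48459.3^2 / (4*pi^2))^(1/3)
r = 2.8728345e+07 m = 28728.3452 km
alt = r - R_E = 28728.3452 - 6371 = 22357.3452 km

22357.3452 km


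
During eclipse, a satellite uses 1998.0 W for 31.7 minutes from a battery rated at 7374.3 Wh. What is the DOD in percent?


E_used = P * t / 60 = 1998.0 * 31.7 / 60 = 1055.6100 Wh
DOD = E_used / E_total * 100 = 1055.6100 / 7374.3 * 100
DOD = 14.3147 %

14.3147 %


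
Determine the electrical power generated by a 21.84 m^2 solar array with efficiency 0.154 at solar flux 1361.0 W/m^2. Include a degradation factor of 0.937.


P = area * eta * S * degradation
P = 21.84 * 0.154 * 1361.0 * 0.937
P = 4289.1484 W

4289.1484 W


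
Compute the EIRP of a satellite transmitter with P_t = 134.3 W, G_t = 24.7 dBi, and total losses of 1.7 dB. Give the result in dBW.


Pt = 134.3 W = 21.2808 dBW
EIRP = Pt_dBW + Gt - losses = 21.2808 + 24.7 - 1.7 = 44.2808 dBW

44.2808 dBW


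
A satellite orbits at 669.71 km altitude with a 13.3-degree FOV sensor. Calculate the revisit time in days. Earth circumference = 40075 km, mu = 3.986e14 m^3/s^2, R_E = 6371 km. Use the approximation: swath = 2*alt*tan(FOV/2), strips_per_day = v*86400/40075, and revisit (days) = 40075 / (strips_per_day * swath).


swath = 2*669.71*tan(0.1160644) = 156.1608 km
v = sqrt(mu/r) = 7524.2015 m/s = 7.5242 km/s
strips/day = v*86400/40075 = 7.5242*86400/40075 = 16.2219
coverage/day = strips * swath = 16.2219 * 156.1608 = 2533.2188 km
revisit = 40075 / 2533.2188 = 15.8198 days

15.8198 days


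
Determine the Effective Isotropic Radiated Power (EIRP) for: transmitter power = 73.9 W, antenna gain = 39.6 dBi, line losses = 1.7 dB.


Pt = 73.9 W = 18.6864 dBW
EIRP = Pt_dBW + Gt - losses = 18.6864 + 39.6 - 1.7 = 56.5864 dBW

56.5864 dBW


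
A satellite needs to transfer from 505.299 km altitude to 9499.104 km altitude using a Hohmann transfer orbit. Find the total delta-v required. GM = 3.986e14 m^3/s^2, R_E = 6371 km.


r1 = 6876.2990 km = 6.876299e+06 m
r2 = 15870.1040 km = 1.5870104e+07 m
dv1 = sqrt(mu/r1)*(sqrt(2*r2/(r1+r2)) - 1) = 1380.1076 m/s
dv2 = sqrt(mu/r2)*(1 - sqrt(2*r1/(r1+r2))) = 1114.7675 m/s
total dv = |dv1| + |dv2| = 1380.1076 + 1114.7675 = 2494.8751 m/s = 2.4949 km/s

2.4949 km/s


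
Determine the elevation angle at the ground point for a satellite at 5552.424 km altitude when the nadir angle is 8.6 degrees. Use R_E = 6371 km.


r = R_E + alt = 11923.4240 km
Law of sines in the satellite / Earth-center / ground-point triangle:
  sin(nadir)/R_E = sin(90 + el)/r  =>  cos(el) = (r/R_E)*sin(nadir)
cos(el) = (11923.4240 / 6371.0000) * sin(8.6 deg) = 0.2798577
el = arccos(0.2798577) = 73.7483 deg
(Earth-central angle = 90 - nadir - el = 7.6517 deg)

73.7483 degrees


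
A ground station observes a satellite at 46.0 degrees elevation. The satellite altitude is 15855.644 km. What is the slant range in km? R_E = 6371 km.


h = 15855.644 km, el = 46.0 deg
d = -R_E*sin(el) + sqrt((R_E*sin(el))^2 + 2*R_E*h + h^2)
d = -6371.0000*sin(0.8028515) + sqrt((6371.0000*0.7193398)^2 + 2*6371.0000*15855.644 + 15855.644^2)
d = 17198.6646 km

17198.6646 km


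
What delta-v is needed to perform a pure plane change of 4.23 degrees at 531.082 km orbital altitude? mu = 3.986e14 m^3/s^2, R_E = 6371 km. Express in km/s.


r = 6902.0820 km = 6.902082e+06 m
V = sqrt(mu/r) = 7599.3875 m/s
di = 4.23 deg = 0.07382743 rad
dV = 2*V*sin(di/2) = 2*7599.3875*sin(0.03691371)
dV = 560.9158 m/s = 0.5609158 km/s

0.5609 km/s


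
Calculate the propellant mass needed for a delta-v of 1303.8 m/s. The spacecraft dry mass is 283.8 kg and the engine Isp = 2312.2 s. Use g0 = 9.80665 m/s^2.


ve = Isp * g0 = 2312.2 * 9.80665 = 22674.936130 m/s
mass ratio = exp(dv/ve) = exp(1303.8/22674.936130) = 1.05918486
m_prop = m_dry * (mr - 1) = 283.8 * (1.05918486 - 1)
m_prop = 16.7967 kg

16.7967 kg


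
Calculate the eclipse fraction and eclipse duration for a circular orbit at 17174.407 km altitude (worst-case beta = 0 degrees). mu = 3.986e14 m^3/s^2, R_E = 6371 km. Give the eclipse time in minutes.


r = 23545.4070 km
T = 599.2655 min
Eclipse fraction = arcsin(R_E/r)/pi = arcsin(6371.0000/23545.4070)/pi
= arcsin(0.2705836)/pi = 0.08721664
Eclipse duration = 0.08721664 * 599.2655 = 52.2659 min

52.2659 minutes


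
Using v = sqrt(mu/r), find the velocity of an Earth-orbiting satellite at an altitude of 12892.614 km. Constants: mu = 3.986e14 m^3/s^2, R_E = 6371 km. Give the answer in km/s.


r = R_E + alt = 6371.0 + 12892.614 = 19263.6140 km = 1.9263614e+07 m
v = sqrt(mu/r) = sqrt(3.986e14 / 1.9263614e+07) = 4548.8306 m/s = 4.5488 km/s

4.5488 km/s


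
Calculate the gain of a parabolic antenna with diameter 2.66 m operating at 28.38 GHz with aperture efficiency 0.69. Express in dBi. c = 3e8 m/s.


lambda = c/f = 3e8 / 2.838e+10 = 0.01057082 m
G = eta*(pi*D/lambda)^2 = 0.69*(pi*2.66/0.01057082)^2
G = 431215.5189 (linear)
G = 10*log10(431215.5189) = 56.3469 dBi

56.3469 dBi


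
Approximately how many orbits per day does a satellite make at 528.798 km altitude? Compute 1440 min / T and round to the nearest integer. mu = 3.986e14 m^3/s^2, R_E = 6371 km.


r = 6.899798e+06 m
T = 2*pi*sqrt(r^3/mu) = 5703.8197 s = 95.0637 min
revs/day = 1440 / 95.0637 = 15.1477
Rounded: 15 revolutions per day

15 revolutions per day


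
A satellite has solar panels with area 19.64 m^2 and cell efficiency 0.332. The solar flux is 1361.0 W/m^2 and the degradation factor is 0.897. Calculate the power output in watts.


P = area * eta * S * degradation
P = 19.64 * 0.332 * 1361.0 * 0.897
P = 7960.3128 W

7960.3128 W


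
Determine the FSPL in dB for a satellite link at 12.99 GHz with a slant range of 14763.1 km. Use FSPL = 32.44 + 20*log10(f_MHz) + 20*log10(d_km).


f = 12.99 GHz = 12990.0000 MHz
d = 14763.1 km
FSPL = 32.44 + 20*log10(12990.0000) + 20*log10(14763.1)
FSPL = 32.44 + 82.2722 + 83.3836
FSPL = 198.0957 dB

198.0957 dB


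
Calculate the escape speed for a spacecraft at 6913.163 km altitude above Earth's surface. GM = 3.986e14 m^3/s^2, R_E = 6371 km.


r = 6371.0 + 6913.163 = 13284.1630 km = 1.3284163e+07 m
v_esc = sqrt(2*mu/r) = sqrt(2*3.986e14 / 1.3284163e+07)
v_esc = 7746.6966 m/s = 7.7467 km/s

7.7467 km/s


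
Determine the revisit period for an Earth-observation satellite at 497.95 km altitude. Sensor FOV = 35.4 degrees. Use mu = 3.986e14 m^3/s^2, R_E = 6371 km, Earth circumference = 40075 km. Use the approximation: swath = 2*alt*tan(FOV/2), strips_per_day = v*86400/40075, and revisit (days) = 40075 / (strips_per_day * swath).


swath = 2*497.95*tan(0.3089233) = 317.8322 km
v = sqrt(mu/r) = 7617.6931 m/s = 7.6177 km/s
strips/day = v*86400/40075 = 7.6177*86400/40075 = 16.4234
coverage/day = strips * swath = 16.4234 * 317.8322 = 5219.8932 km
revisit = 40075 / 5219.8932 = 7.6774 days

7.6774 days


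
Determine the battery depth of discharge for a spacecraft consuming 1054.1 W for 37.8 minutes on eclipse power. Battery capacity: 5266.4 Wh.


E_used = P * t / 60 = 1054.1 * 37.8 / 60 = 664.0830 Wh
DOD = E_used / E_total * 100 = 664.0830 / 5266.4 * 100
DOD = 12.6098 %

12.6098 %


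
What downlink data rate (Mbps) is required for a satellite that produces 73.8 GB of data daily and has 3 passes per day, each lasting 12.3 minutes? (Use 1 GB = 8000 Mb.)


total contact time = 3 * 12.3 * 60 = 2214.0000 s
data = 73.8 GB = 590400.0000 Mb
rate = 590400.0000 / 2214.0000 = 266.6667 Mbps

266.6667 Mbps


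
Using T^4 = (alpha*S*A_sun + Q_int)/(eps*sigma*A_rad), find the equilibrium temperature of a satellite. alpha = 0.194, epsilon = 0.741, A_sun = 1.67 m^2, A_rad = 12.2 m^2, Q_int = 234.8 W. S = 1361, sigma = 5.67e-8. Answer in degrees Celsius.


Numerator = alpha*S*A_sun + Q_int = 0.194*1361*1.67 + 234.8 = 675.7368 W
Denominator = eps*sigma*A_rad = 0.741*5.67e-8*12.2 = 5.1257934e-07 W/K^4
T^4 = 1.3183067e+09 K^4
T = 190.5479 K = -82.6021 C

-82.6021 degrees Celsius


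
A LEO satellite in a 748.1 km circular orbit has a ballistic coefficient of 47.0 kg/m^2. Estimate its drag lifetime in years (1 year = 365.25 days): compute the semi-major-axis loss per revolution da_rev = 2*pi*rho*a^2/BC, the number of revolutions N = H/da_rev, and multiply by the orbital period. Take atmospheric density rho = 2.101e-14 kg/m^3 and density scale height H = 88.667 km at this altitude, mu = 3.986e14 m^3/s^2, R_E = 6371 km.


a = R_E + alt = 7119.1000 km = 7.1191e+06 m
da_rev = 2*pi*rho*a^2/BC = 2*pi*2.101e-14*(7.1191e+06)^2/47.0 = 0.142350255 m per revolution
N = H/da_rev = 88667.0000 m / 0.142350255 m = 622879.1088 revolutions
P = 2*pi*sqrt(a^3/mu) = 5977.9030 s
lifetime = N*P = 622879.1088 * 5977.9030 = 3.7235109e+09 s = 43096.1906 days
years = 43096.1906 / 365.25 = 117.9909 years

117.9909 years


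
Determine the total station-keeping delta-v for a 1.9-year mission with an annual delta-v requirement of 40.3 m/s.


dV = rate * years = 40.3 * 1.9
dV = 76.5700 m/s

76.5700 m/s


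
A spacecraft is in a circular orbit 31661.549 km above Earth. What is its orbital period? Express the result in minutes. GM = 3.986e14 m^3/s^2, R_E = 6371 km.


r = 38032.5490 km = 3.8032549e+07 m
T = 2*pi*sqrt(r^3/mu) = 2*pi*sqrt(5.5013123e+22 / 3.986e14)
T = 73814.9570 s = 1230.2493 min

1230.2493 minutes


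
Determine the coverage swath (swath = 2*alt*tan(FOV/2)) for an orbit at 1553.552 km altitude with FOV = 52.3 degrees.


FOV = 52.3 deg = 0.9128072 rad
swath = 2 * alt * tan(FOV/2) = 2 * 1553.552 * tan(0.4564036)
swath = 2 * 1553.552 * 0.4909775
swath = 1525.5182 km

1525.5182 km


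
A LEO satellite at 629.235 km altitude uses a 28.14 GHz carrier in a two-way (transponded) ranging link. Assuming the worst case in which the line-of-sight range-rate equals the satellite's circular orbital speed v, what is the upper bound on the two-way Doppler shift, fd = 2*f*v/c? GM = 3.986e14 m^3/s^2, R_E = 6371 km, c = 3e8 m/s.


r = 7.000235e+06 m
v = sqrt(mu/r) = 7545.9224 m/s (worst-case radial velocity)
f = 28.14 GHz = 2.814e+10 Hz
fd = 2*f*v/c = 2*2.814e+10*7545.9224/3.0e+08
fd = 1.4156151e+06 Hz

1.4156e+06 Hz


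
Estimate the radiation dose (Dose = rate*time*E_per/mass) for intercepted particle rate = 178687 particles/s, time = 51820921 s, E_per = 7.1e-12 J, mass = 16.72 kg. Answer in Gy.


Total energy deposited = rate * time * E_per
  = 178687 * 51820921 * 7.1e-12 = 65.7440 J
Dose = E_total / mass = 65.7440 / 16.72
Dose = 3.9321 Gy

3.9321 Gy


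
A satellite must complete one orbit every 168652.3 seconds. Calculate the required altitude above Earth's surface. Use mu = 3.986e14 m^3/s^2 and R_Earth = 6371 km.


T = 168652.3 s
r = (mu*T^2/(4*pi^2))^(1/3) = (3.986e14 * 168652.3^2 / (4*pi^2))^(1/3)
r = 6.597621e+07 m = 65976.2101 km
alt = r - R_E = 65976.2101 - 6371 = 59605.2101 km

59605.2101 km


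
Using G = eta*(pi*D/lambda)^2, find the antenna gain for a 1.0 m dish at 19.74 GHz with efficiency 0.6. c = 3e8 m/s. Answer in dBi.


lambda = c/f = 3e8 / 1.974e+10 = 0.01519757 m
G = eta*(pi*D/lambda)^2 = 0.6*(pi*1.0/0.01519757)^2
G = 25639.1004 (linear)
G = 10*log10(25639.1004) = 44.0890 dBi

44.0890 dBi


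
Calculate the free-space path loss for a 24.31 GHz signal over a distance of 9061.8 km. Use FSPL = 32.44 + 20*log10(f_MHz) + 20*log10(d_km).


f = 24.31 GHz = 24310.0000 MHz
d = 9061.8 km
FSPL = 32.44 + 20*log10(24310.0000) + 20*log10(9061.8)
FSPL = 32.44 + 87.7157 + 79.1443
FSPL = 199.3000 dB

199.3000 dB


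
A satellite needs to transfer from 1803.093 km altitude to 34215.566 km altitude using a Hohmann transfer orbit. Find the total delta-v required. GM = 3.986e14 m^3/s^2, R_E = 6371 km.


r1 = 8174.0930 km = 8.174093e+06 m
r2 = 40586.5660 km = 4.0586566e+07 m
dv1 = sqrt(mu/r1)*(sqrt(2*r2/(r1+r2)) - 1) = 2026.7957 m/s
dv2 = sqrt(mu/r2)*(1 - sqrt(2*r1/(r1+r2))) = 1319.2591 m/s
total dv = |dv1| + |dv2| = 2026.7957 + 1319.2591 = 3346.0548 m/s = 3.3461 km/s

3.3461 km/s


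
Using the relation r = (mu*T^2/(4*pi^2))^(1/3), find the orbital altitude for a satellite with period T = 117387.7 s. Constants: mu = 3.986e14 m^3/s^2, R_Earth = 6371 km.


T = 117387.7 s
r = (mu*T^2/(4*pi^2))^(1/3) = (3.986e14 * 117387.7^2 / (4*pi^2))^(1/3)
r = 5.1817237e+07 m = 51817.2366 km
alt = r - R_E = 51817.2366 - 6371 = 45446.2366 km

45446.2366 km


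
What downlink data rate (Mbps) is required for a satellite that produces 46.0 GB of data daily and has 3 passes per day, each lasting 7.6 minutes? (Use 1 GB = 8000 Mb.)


total contact time = 3 * 7.6 * 60 = 1368.0000 s
data = 46.0 GB = 368000.0000 Mb
rate = 368000.0000 / 1368.0000 = 269.0058 Mbps

269.0058 Mbps
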